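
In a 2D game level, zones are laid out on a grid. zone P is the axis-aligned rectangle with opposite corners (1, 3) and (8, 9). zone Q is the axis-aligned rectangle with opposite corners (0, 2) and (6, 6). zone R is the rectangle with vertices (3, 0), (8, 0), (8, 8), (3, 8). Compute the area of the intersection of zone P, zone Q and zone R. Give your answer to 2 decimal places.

The intersection is the polygon with vertices (6,6), (6,3), (3,3), (3,6).
By the shoelace formula its area is 9.00.

9.00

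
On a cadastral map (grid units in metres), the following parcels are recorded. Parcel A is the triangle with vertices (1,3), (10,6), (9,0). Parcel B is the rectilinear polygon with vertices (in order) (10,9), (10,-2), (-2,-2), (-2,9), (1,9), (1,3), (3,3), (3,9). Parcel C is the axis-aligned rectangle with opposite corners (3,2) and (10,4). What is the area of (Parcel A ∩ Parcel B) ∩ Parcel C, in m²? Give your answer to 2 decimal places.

12.75

The region (Parcel A ∩ Parcel B) ∩ Parcel C is the polygon with vertices (9.333,2), (3.667,2), (3,2.25), (3,3), (3,3.667), (4,4), (9.667,4).
By the shoelace formula its area is 12.75.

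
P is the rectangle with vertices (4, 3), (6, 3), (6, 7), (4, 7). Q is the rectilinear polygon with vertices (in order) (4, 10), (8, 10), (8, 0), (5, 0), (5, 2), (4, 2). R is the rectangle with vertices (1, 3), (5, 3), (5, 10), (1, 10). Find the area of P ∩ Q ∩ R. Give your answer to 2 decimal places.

The intersection is the polygon with vertices (4,3), (4,7), (5,7), (5,3).
By the shoelace formula its area is 4.00.

4.00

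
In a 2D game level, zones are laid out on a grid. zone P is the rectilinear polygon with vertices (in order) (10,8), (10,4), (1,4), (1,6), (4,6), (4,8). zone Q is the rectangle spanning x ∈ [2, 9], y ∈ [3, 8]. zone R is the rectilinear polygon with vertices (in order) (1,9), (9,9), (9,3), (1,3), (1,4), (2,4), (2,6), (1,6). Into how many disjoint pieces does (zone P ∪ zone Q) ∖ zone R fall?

(zone P ∪ zone Q) ∖ zone R splits into 2 disjoint pieces (area 4, area 2).

2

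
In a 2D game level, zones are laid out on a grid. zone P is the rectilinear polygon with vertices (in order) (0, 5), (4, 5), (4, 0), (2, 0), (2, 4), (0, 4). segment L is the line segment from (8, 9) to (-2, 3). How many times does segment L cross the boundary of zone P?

2

The segment meets the boundary at (0,4.2), (1.333,5).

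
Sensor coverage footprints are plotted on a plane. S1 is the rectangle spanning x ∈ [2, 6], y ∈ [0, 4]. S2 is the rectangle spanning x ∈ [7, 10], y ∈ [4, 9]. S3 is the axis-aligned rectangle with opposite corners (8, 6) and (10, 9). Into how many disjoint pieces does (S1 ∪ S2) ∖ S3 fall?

2

(S1 ∪ S2) ∖ S3 splits into 2 disjoint pieces (area 16, area 9).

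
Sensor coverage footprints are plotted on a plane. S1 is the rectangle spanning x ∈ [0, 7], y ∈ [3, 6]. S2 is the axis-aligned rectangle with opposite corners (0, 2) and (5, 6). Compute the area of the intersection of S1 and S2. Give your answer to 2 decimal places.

|S1∩S2|: x∈[0,5], y∈[3,6] → 5·3 = 15.

15.00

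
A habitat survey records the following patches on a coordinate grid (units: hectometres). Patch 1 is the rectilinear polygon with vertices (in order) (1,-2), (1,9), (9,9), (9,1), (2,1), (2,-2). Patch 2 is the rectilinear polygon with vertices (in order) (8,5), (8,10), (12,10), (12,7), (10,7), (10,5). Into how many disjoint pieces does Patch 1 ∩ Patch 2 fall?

1

Patch 1 ∩ Patch 2 is a single connected region.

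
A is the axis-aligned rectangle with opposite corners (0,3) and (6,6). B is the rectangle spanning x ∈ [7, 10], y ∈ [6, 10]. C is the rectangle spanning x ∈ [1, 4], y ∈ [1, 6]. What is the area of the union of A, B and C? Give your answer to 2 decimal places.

36.00

By inclusion–exclusion:
Individual areas: |A| = 18, |B| = 12, |C| = 15.
|A∩B| = 0 (no overlap).
|A∩C|: x∈[1,4], y∈[3,6] → 3·3 = 9.
|B∩C| = 0 (no overlap).
|A∩B∩C| = 0.
|A ∪ B ∪ C| = 45 − 9 + 0 = 36.00.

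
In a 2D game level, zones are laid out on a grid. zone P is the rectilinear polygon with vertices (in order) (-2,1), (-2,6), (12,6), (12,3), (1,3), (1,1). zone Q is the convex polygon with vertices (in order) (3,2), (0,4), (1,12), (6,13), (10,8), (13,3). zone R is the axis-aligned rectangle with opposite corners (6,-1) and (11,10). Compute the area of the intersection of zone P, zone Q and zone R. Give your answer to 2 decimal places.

15.00

The intersection is the polygon with vertices (6,3), (6,6), (11,6), (11,3).
By the shoelace formula its area is 15.00.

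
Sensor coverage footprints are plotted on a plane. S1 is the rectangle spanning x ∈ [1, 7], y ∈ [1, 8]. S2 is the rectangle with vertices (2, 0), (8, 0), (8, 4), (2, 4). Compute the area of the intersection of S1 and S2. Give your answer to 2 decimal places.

15.00

|S1∩S2|: x∈[2,7], y∈[1,4] → 5·3 = 15.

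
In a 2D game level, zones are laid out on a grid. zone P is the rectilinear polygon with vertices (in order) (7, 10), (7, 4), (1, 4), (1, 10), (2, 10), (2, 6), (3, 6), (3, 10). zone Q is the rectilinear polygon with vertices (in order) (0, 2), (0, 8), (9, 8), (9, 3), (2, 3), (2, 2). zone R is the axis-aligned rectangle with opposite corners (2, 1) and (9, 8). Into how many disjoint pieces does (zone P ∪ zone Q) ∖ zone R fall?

(zone P ∪ zone Q) ∖ zone R splits into 2 disjoint pieces (area 14, area 8).

2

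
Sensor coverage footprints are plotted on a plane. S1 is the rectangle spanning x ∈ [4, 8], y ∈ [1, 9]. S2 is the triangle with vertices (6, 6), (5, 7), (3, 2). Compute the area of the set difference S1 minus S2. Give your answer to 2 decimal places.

29.08

|S1| = 32, |S1∩S2| = 2.9167.
|S1 ∖ S2| = |S1| − |S1∩S2| = 32 − 2.9167 = 29.08.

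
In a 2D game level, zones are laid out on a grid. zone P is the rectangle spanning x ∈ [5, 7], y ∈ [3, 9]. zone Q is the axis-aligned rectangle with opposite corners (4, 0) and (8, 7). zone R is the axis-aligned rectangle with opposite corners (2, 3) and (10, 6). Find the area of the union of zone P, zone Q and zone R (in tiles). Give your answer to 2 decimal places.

By inclusion–exclusion:
Individual areas: |zone P| = 12, |zone Q| = 28, |zone R| = 24.
|zone P∩zone Q|: x∈[5,7], y∈[3,7] → 2·4 = 8.
|zone P∩zone R|: x∈[5,7], y∈[3,6] → 2·3 = 6.
|zone Q∩zone R|: x∈[4,8], y∈[3,6] → 4·3 = 12.
|zone P∩zone Q∩zone R| = 6.
|zone P ∪ zone Q ∪ zone R| = 64 − 26 + 6 = 44.00.

44.00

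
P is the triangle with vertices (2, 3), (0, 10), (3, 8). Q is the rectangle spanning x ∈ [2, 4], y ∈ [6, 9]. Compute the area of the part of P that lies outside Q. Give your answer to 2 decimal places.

|P| = 8.5, |P∩Q| = 1.9333.
|P ∖ Q| = |P| − |P∩Q| = 8.5 − 1.9333 = 6.57.

6.57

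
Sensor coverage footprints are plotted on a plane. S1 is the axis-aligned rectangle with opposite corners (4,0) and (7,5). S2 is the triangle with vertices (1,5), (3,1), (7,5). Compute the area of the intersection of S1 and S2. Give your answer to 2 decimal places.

4.50

The intersection is the polygon with vertices (7,5), (4,2), (4,5).
By the shoelace formula its area is 4.50.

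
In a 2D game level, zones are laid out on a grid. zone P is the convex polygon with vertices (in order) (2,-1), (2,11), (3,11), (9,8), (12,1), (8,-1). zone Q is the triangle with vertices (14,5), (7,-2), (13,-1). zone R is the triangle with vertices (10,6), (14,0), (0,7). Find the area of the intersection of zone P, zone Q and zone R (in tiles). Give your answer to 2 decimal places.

0.73

The intersection is the polygon with vertices (11.4,2.4), (12,1), (10.667,1.667).
By the shoelace formula its area is 0.73.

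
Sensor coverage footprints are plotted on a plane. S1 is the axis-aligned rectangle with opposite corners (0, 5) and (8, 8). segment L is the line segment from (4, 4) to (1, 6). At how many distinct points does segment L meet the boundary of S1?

1

The segment meets the boundary at (2.5,5).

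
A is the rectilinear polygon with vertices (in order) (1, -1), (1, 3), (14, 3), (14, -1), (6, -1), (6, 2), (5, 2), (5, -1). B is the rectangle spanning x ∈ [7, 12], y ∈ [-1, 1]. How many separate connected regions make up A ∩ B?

A ∩ B is a single connected region.

1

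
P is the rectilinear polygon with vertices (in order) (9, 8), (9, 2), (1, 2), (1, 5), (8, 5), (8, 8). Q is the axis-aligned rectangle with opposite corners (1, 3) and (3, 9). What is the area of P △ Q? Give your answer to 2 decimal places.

31.00

|P| = 27, |Q| = 12, |P∩Q| = 4.
|P △ Q| = |P| + |Q| − 2·|P∩Q| = 27 + 12 − 8 = 31.00.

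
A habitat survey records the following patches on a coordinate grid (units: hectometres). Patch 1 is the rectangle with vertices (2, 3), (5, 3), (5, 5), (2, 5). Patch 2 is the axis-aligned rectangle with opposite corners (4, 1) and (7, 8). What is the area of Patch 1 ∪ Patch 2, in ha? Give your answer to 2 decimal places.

25.00

By inclusion–exclusion:
Individual areas: |Patch 1| = 6, |Patch 2| = 21.
|Patch 1∩Patch 2|: x∈[4,5], y∈[3,5] → 1·2 = 2.
|Patch 1 ∪ Patch 2| = 27 − 2 = 25.00.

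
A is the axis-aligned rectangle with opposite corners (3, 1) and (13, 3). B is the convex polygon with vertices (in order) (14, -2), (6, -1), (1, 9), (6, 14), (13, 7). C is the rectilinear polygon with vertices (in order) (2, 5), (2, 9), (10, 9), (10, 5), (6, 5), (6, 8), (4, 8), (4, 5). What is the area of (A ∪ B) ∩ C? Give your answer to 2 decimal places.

|A ∪ B| = 128.5.
|(A ∪ B) ∩ C| = 25.00.

25.00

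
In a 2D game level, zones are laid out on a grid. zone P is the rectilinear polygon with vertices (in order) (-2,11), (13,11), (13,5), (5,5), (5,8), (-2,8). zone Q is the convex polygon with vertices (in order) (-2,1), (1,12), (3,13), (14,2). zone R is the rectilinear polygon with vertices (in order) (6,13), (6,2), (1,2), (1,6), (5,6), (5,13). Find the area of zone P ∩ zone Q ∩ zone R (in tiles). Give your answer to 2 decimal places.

5.50

The intersection is the polygon with vertices (6,10), (6,5), (5,5), (5,6), (5,8), (5,11).
By the shoelace formula its area is 5.50.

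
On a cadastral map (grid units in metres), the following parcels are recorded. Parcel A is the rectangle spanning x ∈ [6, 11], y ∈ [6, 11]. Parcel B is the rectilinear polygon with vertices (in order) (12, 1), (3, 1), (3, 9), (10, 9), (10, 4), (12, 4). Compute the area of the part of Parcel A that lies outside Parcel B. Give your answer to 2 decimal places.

|Parcel A| = 25, |Parcel A∩Parcel B| = 12.
|Parcel A ∖ Parcel B| = |Parcel A| − |Parcel A∩Parcel B| = 25 − 12 = 13.00.

13.00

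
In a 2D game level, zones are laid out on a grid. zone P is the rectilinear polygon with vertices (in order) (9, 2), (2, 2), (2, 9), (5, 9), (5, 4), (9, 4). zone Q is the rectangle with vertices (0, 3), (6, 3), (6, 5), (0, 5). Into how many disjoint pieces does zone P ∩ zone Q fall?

zone P ∩ zone Q is a single connected region.

1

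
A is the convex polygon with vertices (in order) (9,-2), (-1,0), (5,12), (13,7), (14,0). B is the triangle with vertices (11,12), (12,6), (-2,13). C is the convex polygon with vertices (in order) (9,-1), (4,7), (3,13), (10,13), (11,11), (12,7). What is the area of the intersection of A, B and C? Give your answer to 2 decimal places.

The intersection is the polygon with vertices (11.698,7.814), (11.885,6.692), (11.684,6.158), (4,10), (5,12).
By the shoelace formula its area is 15.34.

15.34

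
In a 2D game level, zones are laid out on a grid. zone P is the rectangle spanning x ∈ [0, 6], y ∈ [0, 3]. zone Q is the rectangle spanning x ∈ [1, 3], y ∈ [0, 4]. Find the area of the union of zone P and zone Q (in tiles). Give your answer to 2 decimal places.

By inclusion–exclusion:
Individual areas: |zone P| = 18, |zone Q| = 8.
|zone P∩zone Q|: x∈[1,3], y∈[0,3] → 2·3 = 6.
|zone P ∪ zone Q| = 26 − 6 = 20.00.

20.00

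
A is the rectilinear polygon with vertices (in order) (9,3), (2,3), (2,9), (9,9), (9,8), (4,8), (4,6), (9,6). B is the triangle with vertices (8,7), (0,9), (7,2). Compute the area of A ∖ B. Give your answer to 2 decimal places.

|A| = 32, |A∩B| = 13.
|A ∖ B| = |A| − |A∩B| = 32 − 13 = 19.00.

19.00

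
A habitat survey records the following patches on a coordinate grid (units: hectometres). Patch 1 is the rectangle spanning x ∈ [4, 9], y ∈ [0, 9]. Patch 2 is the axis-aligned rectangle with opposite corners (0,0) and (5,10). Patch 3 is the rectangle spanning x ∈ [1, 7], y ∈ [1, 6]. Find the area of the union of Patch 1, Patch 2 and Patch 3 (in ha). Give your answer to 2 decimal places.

By inclusion–exclusion:
Individual areas: |Patch 1| = 45, |Patch 2| = 50, |Patch 3| = 30.
|Patch 1∩Patch 2|: x∈[4,5], y∈[0,9] → 1·9 = 9.
|Patch 1∩Patch 3|: x∈[4,7], y∈[1,6] → 3·5 = 15.
|Patch 2∩Patch 3|: x∈[1,5], y∈[1,6] → 4·5 = 20.
|Patch 1∩Patch 2∩Patch 3| = 5.
|Patch 1 ∪ Patch 2 ∪ Patch 3| = 125 − 44 + 5 = 86.00.

86.00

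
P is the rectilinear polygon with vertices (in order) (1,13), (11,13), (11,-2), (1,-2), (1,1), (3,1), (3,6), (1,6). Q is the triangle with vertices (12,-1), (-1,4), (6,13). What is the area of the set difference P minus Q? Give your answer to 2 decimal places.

74.62

|P| = 140, |P∩Q| = 65.3773.
|P ∖ Q| = |P| − |P∩Q| = 140 − 65.3773 = 74.62.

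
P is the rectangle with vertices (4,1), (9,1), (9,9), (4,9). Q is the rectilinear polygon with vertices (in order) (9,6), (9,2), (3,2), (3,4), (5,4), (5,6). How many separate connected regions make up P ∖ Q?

2

P ∖ Q splits into 2 disjoint pieces (area 5, area 17).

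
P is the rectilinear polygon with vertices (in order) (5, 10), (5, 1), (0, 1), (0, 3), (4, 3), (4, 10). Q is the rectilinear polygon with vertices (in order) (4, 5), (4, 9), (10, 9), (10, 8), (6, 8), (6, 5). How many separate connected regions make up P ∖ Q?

2

P ∖ Q splits into 2 disjoint pieces (area 1, area 12).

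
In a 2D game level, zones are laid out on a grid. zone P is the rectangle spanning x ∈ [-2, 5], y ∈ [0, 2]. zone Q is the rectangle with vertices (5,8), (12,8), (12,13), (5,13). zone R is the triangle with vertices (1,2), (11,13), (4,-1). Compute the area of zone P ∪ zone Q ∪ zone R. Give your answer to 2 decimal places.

By inclusion–exclusion:
Individual areas: |zone P| = 14, |zone Q| = 35, |zone R| = 31.5.
|zone P∩zone Q| = 0 (no overlap).
|zone P∩zone R| = 5.75.
|zone Q∩zone R| = 5.1136.
|zone P∩zone Q∩zone R| = 0.
|zone P ∪ zone Q ∪ zone R| = 80.5 − 10.8636 + 0 = 69.64.

69.64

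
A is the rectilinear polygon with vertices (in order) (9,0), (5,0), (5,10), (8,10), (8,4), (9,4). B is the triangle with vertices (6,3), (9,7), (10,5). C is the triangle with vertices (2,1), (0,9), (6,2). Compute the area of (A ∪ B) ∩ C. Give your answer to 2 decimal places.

The region (A ∪ B) ∩ C is the polygon with vertices (5,3.167), (6,2), (5,1.75).
By the shoelace formula its area is 0.71.

0.71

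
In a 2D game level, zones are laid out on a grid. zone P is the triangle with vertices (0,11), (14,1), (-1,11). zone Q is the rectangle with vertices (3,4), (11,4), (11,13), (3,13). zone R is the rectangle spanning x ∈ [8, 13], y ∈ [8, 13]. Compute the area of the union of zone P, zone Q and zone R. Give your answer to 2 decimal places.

84.57

By inclusion–exclusion:
Individual areas: |zone P| = 5, |zone Q| = 72, |zone R| = 25.
|zone P∩zone Q| = 2.431.
|zone P∩zone R| = 0.
|zone Q∩zone R|: x∈[8,11], y∈[8,13] → 3·5 = 15.
|zone P∩zone Q∩zone R| = 0.
|zone P ∪ zone Q ∪ zone R| = 102 − 17.431 + 0 = 84.57.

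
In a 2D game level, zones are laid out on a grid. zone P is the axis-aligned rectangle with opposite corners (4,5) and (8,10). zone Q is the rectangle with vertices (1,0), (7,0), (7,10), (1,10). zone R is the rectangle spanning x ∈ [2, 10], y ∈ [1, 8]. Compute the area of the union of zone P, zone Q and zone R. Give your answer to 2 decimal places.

83.00

By inclusion–exclusion:
Individual areas: |zone P| = 20, |zone Q| = 60, |zone R| = 56.
|zone P∩zone Q|: x∈[4,7], y∈[5,10] → 3·5 = 15.
|zone P∩zone R|: x∈[4,8], y∈[5,8] → 4·3 = 12.
|zone Q∩zone R|: x∈[2,7], y∈[1,8] → 5·7 = 35.
|zone P∩zone Q∩zone R| = 9.
|zone P ∪ zone Q ∪ zone R| = 136 − 62 + 9 = 83.00.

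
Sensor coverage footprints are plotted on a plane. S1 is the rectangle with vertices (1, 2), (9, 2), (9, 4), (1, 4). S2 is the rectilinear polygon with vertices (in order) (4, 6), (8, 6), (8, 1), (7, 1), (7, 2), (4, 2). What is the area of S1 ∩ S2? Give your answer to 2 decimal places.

The intersection is the polygon with vertices (8,4), (8,2), (7,2), (4,2), (4,4).
By the shoelace formula its area is 8.00.

8.00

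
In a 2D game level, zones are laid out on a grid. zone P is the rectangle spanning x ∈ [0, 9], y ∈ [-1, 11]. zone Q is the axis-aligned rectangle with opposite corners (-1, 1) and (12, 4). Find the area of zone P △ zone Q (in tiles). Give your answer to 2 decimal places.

93.00

|zone P∩zone Q|: x∈[0,9], y∈[1,4] → 9·3 = 27.
|zone P △ zone Q| = |zone P| + |zone Q| − 2·|zone P∩zone Q| = 108 + 39 − 54 = 93.00.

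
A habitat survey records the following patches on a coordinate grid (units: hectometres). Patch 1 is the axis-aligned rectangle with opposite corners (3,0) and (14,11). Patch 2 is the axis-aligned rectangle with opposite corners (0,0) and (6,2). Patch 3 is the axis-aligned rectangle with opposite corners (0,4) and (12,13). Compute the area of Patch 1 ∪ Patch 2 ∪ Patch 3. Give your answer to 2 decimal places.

172.00

By inclusion–exclusion:
Individual areas: |Patch 1| = 121, |Patch 2| = 12, |Patch 3| = 108.
|Patch 1∩Patch 2|: x∈[3,6], y∈[0,2] → 3·2 = 6.
|Patch 1∩Patch 3|: x∈[3,12], y∈[4,11] → 9·7 = 63.
|Patch 2∩Patch 3| = 0 (no overlap).
|Patch 1∩Patch 2∩Patch 3| = 0.
|Patch 1 ∪ Patch 2 ∪ Patch 3| = 241 − 69 + 0 = 172.00.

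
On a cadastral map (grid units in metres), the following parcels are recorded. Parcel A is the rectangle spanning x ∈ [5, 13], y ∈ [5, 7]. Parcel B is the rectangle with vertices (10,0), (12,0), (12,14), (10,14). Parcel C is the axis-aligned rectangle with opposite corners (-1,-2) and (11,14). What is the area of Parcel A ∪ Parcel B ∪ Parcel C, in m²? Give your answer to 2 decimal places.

208.00

By inclusion–exclusion:
Individual areas: |Parcel A| = 16, |Parcel B| = 28, |Parcel C| = 192.
|Parcel A∩Parcel B|: x∈[10,12], y∈[5,7] → 2·2 = 4.
|Parcel A∩Parcel C|: x∈[5,11], y∈[5,7] → 6·2 = 12.
|Parcel B∩Parcel C|: x∈[10,11], y∈[0,14] → 1·14 = 14.
|Parcel A∩Parcel B∩Parcel C| = 2.
|Parcel A ∪ Parcel B ∪ Parcel C| = 236 − 30 + 2 = 208.00.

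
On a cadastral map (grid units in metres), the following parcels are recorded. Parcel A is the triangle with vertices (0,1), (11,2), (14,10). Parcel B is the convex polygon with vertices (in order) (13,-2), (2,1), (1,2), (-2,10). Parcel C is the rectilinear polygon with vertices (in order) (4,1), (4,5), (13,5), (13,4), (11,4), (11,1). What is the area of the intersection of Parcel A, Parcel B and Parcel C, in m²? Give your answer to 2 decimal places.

The intersection is the polygon with vertices (5.129,4.297), (8.306,1.755), (4,1.364), (4,3.571).
By the shoelace formula its area is 7.34.

7.34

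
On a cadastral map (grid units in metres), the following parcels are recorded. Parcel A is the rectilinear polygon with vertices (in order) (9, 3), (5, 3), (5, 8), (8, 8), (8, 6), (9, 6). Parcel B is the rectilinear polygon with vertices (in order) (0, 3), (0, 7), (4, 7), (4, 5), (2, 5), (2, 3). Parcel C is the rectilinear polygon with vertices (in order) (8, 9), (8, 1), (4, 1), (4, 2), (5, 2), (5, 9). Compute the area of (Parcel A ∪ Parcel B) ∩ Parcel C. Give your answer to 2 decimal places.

The region (Parcel A ∪ Parcel B) ∩ Parcel C is the polygon with vertices (5,3), (5,8), (8,8), (8,6), (8,3).
By the shoelace formula its area is 15.00.

15.00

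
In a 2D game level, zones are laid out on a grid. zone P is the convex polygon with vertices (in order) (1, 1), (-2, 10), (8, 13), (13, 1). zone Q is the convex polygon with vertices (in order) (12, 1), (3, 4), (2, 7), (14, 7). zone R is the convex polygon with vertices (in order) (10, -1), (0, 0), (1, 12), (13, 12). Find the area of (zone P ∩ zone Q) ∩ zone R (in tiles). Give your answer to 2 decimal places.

35.89

The region (zone P ∩ zone Q) ∩ zone R is the polygon with vertices (3,4), (2,7), (10.5,7), (11.366,4.921), (10.571,1.476).
By the shoelace formula its area is 35.89.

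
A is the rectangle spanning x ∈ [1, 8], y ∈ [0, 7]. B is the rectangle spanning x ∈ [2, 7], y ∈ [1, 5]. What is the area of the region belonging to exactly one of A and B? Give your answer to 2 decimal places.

29.00

|A∩B|: x∈[2,7], y∈[1,5] → 5·4 = 20.
|A △ B| = |A| + |B| − 2·|A∩B| = 49 + 20 − 40 = 29.00.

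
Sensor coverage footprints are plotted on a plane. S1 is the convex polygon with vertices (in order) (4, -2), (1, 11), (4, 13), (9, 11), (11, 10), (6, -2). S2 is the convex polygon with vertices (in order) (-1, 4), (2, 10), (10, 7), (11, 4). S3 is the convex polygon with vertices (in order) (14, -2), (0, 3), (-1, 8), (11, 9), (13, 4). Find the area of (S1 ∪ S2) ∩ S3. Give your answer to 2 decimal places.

|S1 ∪ S2| = 100.5785.
|(S1 ∪ S2) ∩ S3| = 60.36.

60.36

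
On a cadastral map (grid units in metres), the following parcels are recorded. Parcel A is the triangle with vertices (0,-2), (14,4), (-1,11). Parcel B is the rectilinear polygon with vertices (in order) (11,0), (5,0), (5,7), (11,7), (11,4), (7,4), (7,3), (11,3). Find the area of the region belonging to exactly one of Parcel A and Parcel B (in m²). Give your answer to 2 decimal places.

|Parcel A| = 94, |Parcel B| = 38, |Parcel A∩Parcel B| = 26.6857.
|Parcel A △ Parcel B| = |Parcel A| + |Parcel B| − 2·|Parcel A∩Parcel B| = 94 + 38 − 53.3714 = 78.63.

78.63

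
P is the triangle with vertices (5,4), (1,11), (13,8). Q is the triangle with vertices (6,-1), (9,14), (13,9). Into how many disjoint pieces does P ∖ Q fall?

P ∖ Q splits into 2 disjoint pieces (area 25.2698, area 0.2406).

2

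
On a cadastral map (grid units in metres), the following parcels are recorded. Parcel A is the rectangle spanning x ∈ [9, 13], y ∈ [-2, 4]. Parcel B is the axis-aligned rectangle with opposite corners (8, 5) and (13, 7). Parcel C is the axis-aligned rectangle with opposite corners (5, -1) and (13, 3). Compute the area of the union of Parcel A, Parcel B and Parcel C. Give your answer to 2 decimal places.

50.00

By inclusion–exclusion:
Individual areas: |Parcel A| = 24, |Parcel B| = 10, |Parcel C| = 32.
|Parcel A∩Parcel B| = 0 (no overlap).
|Parcel A∩Parcel C|: x∈[9,13], y∈[-1,3] → 4·4 = 16.
|Parcel B∩Parcel C| = 0 (no overlap).
|Parcel A∩Parcel B∩Parcel C| = 0.
|Parcel A ∪ Parcel B ∪ Parcel C| = 66 − 16 + 0 = 50.00.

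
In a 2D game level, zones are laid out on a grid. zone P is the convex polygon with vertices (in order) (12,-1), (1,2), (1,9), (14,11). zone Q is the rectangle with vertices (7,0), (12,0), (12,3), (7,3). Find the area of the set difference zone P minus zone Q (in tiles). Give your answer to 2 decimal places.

|zone P| = 114.5, |zone P∩zone Q| = 14.7576.
|zone P ∖ zone Q| = |zone P| − |zone P∩zone Q| = 114.5 − 14.7576 = 99.74.

99.74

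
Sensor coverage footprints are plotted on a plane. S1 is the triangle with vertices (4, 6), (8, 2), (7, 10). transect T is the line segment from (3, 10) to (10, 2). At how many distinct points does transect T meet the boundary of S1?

2

The segment meets the boundary at (7.667,4.667), (5.154,7.538).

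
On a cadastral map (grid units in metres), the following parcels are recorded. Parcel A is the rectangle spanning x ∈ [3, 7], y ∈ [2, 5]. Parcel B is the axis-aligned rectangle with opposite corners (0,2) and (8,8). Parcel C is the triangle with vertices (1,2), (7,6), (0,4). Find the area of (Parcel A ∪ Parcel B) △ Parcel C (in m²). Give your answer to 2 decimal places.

|Parcel A ∪ Parcel B| = 48.
|(Parcel A ∪ Parcel B) ∩ Parcel C| = 8.
|(Parcel A ∪ Parcel B) △ Parcel C| = 48 + 8 − 16 = 40.00.

40.00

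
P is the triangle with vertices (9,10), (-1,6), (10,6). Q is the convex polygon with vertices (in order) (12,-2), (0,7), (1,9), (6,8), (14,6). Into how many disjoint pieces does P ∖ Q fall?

P ∖ Q splits into 2 disjoint pieces (area 6.8667, area 0.7101).

2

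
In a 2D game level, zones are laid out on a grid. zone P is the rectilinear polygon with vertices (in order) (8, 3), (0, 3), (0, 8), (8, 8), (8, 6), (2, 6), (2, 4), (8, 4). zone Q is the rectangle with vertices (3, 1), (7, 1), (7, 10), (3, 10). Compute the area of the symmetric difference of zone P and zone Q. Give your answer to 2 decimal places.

|zone P| = 28, |zone Q| = 36, |zone P∩zone Q| = 12.
|zone P △ zone Q| = |zone P| + |zone Q| − 2·|zone P∩zone Q| = 28 + 36 − 24 = 40.00.

40.00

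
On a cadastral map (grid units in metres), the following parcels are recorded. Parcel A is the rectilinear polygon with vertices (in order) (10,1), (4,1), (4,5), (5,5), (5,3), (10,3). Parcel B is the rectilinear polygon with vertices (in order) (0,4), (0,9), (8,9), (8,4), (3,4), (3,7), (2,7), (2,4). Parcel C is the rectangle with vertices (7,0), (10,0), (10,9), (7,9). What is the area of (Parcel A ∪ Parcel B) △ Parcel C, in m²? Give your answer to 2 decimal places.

55.00

|Parcel A ∪ Parcel B| = 50.
|(Parcel A ∪ Parcel B) ∩ Parcel C| = 11.
|(Parcel A ∪ Parcel B) △ Parcel C| = 50 + 27 − 22 = 55.00.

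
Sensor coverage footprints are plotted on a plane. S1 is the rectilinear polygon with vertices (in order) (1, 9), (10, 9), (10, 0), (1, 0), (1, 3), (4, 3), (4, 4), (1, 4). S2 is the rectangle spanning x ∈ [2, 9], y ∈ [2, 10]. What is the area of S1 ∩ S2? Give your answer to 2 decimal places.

The intersection is the polygon with vertices (9,9), (9,2), (2,2), (2,3), (4,3), (4,4), (2,4), (2,9).
By the shoelace formula its area is 47.00.

47.00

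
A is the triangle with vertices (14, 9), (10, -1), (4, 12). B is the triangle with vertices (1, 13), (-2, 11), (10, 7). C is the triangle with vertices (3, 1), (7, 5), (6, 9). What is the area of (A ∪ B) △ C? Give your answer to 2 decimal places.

|A ∪ B| = 70.1212.
|(A ∪ B) ∩ C| = 0.6688.
|(A ∪ B) △ C| = 70.1212 + 10 − 1.3375 = 78.78.

78.78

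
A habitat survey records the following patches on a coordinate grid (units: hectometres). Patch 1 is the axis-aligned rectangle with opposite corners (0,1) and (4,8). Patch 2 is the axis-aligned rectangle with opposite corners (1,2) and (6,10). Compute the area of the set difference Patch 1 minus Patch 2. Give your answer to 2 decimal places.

|Patch 1∩Patch 2|: x∈[1,4], y∈[2,8] → 3·6 = 18.
|Patch 1| = 28.
|Patch 1 ∖ Patch 2| = |Patch 1| − |Patch 1∩Patch 2| = 28 − 18 = 10.00.

10.00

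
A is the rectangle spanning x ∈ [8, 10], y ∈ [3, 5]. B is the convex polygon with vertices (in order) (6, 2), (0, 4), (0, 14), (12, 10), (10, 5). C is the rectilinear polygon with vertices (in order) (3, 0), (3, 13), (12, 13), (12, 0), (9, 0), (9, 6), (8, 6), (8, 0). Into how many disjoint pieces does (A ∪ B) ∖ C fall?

2

(A ∪ B) ∖ C splits into 2 disjoint pieces (area 3, area 30).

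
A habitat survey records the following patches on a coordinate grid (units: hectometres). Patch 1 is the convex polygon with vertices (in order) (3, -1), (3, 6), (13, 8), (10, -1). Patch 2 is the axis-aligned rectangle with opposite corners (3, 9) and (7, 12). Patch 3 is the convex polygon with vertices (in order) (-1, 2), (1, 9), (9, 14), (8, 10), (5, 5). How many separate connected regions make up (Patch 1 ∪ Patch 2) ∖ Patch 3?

2

(Patch 1 ∪ Patch 2) ∖ Patch 3 splits into 2 disjoint pieces (area 62.4318, area 2.45).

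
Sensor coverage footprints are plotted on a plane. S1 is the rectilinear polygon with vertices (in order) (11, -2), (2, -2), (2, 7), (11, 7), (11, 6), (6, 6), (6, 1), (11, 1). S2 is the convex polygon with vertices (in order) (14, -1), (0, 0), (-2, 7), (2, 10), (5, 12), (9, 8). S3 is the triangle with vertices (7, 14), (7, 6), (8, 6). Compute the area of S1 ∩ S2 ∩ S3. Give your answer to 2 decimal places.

The intersection is the polygon with vertices (7.875,7), (8,6), (7,6), (7,7).
By the shoelace formula its area is 0.94.

0.94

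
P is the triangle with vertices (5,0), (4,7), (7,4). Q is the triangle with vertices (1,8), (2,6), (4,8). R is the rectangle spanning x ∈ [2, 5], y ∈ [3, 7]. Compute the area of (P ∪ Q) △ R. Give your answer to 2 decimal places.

18.29

|P ∪ Q| = 12.
|(P ∪ Q) ∩ R| = 2.8571.
|(P ∪ Q) △ R| = 12 + 12 − 5.7143 = 18.29.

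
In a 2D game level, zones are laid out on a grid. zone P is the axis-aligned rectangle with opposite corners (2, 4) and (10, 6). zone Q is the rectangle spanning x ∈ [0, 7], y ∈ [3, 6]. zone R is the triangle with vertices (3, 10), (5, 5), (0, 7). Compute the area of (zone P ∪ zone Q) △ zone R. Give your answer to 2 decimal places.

|zone P ∪ zone Q| = 27.
|(zone P ∪ zone Q) ∩ zone R| = 1.05.
|(zone P ∪ zone Q) △ zone R| = 27 + 10.5 − 2.1 = 35.40.

35.40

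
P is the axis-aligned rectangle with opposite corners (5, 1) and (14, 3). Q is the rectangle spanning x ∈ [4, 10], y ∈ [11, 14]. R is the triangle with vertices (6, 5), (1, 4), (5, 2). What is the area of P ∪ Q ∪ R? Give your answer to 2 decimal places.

By inclusion–exclusion:
Individual areas: |P| = 18, |Q| = 18, |R| = 7.
|P∩Q| = 0 (no overlap).
|P∩R| = 0.1667.
|Q∩R| = 0.
|P∩Q∩R| = 0.
|P ∪ Q ∪ R| = 43 − 0.1667 + 0 = 42.83.

42.83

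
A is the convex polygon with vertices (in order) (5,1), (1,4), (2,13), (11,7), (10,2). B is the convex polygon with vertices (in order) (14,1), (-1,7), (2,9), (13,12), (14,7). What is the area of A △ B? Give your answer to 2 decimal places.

|A| = 76.5, |B| = 89, |A∩B| = 45.148.
|A △ B| = |A| + |B| − 2·|A∩B| = 76.5 + 89 − 90.296 = 75.20.

75.20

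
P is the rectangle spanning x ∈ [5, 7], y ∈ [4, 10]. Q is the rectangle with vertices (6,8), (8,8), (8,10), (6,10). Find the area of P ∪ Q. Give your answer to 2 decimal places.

By inclusion–exclusion:
Individual areas: |P| = 12, |Q| = 4.
|P∩Q|: x∈[6,7], y∈[8,10] → 1·2 = 2.
|P ∪ Q| = 16 − 2 = 14.00.

14.00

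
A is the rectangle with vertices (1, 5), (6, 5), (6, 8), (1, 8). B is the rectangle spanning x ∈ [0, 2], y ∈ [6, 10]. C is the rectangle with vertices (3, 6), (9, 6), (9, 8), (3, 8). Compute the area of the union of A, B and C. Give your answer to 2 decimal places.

27.00

By inclusion–exclusion:
Individual areas: |A| = 15, |B| = 8, |C| = 12.
|A∩B|: x∈[1,2], y∈[6,8] → 1·2 = 2.
|A∩C|: x∈[3,6], y∈[6,8] → 3·2 = 6.
|B∩C| = 0 (no overlap).
|A∩B∩C| = 0.
|A ∪ B ∪ C| = 35 − 8 + 0 = 27.00.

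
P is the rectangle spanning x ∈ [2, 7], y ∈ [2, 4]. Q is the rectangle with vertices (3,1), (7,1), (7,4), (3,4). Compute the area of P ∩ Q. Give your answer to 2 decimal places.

|P∩Q|: x∈[3,7], y∈[2,4] → 4·2 = 8.

8.00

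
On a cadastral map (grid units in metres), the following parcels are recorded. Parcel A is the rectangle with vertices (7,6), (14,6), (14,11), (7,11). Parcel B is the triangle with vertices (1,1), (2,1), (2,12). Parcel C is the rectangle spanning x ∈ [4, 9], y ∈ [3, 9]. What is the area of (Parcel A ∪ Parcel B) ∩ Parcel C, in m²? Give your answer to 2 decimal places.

The region (Parcel A ∪ Parcel B) ∩ Parcel C is the polygon with vertices (7,6), (7,9), (9,9), (9,6).
By the shoelace formula its area is 6.00.

6.00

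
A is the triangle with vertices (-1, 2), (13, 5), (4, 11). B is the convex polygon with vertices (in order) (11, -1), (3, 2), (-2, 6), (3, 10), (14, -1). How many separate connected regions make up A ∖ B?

2

A ∖ B splits into 2 disjoint pieces (area 3.0787, area 21.9202).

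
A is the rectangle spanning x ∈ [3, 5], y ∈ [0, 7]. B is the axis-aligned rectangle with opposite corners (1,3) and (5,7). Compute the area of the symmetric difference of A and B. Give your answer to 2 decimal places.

|A∩B|: x∈[3,5], y∈[3,7] → 2·4 = 8.
|A △ B| = |A| + |B| − 2·|A∩B| = 14 + 16 − 16 = 14.00.

14.00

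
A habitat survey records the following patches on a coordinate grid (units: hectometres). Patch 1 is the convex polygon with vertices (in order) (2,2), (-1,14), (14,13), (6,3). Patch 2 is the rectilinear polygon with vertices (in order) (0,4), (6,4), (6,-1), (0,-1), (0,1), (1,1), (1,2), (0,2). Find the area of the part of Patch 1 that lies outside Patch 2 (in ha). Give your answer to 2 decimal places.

98.00

|Patch 1| = 104.5, |Patch 1∩Patch 2| = 6.5.
|Patch 1 ∖ Patch 2| = |Patch 1| − |Patch 1∩Patch 2| = 104.5 − 6.5 = 98.00.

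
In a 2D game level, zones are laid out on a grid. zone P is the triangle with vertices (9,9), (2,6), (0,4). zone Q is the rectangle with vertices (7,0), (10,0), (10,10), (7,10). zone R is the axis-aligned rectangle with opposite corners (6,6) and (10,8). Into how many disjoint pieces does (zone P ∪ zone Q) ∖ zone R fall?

3

(zone P ∪ zone Q) ∖ zone R splits into 3 disjoint pieces (area 3.4286, area 6.0238, area 18).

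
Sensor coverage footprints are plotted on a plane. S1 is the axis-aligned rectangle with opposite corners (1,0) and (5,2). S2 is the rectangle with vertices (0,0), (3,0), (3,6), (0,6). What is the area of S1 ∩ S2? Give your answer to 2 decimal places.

|S1∩S2|: x∈[1,3], y∈[0,2] → 2·2 = 4.

4.00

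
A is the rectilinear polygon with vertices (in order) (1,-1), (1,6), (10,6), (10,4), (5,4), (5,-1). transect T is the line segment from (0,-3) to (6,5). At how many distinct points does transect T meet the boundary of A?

3

The segment meets the boundary at (5,3.667), (1.5,-1), (5.25,4).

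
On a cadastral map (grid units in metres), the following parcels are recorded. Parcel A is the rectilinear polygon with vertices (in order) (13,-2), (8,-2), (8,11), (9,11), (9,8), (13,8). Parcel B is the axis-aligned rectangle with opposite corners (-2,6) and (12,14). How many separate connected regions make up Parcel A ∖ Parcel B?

Parcel A ∖ Parcel B is a single connected region.

1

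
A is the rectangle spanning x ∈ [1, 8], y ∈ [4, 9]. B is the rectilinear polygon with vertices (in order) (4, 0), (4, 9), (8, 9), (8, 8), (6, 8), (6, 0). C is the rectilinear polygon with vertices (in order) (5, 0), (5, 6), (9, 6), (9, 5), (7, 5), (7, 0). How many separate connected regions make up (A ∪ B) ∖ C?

(A ∪ B) ∖ C splits into 2 disjoint pieces (area 1, area 33).

2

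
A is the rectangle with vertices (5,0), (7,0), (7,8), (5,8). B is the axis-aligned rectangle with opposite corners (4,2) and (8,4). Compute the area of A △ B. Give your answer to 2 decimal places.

|A∩B|: x∈[5,7], y∈[2,4] → 2·2 = 4.
|A △ B| = |A| + |B| − 2·|A∩B| = 16 + 8 − 8 = 16.00.

16.00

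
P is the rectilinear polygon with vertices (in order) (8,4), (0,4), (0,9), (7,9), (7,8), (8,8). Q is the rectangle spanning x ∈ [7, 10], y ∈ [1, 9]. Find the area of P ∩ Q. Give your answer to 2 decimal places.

4.00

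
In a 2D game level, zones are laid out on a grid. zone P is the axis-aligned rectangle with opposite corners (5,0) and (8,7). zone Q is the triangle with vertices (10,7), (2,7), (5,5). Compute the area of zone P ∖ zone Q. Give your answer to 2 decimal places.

|zone P| = 21, |zone P∩zone Q| = 4.2.
|zone P ∖ zone Q| = |zone P| − |zone P∩zone Q| = 21 − 4.2 = 16.80.

16.80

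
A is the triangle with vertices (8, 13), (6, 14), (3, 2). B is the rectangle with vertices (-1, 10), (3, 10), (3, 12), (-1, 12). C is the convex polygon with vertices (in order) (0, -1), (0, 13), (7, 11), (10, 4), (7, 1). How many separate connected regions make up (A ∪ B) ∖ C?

(A ∪ B) ∖ C splits into 2 disjoint pieces (area 4.8123, area 2).

2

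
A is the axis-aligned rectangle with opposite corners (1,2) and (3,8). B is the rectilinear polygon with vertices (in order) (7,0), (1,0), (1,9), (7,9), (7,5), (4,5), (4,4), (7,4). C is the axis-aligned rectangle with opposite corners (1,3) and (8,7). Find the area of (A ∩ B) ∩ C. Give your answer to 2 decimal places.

8.00

The region (A ∩ B) ∩ C is the polygon with vertices (3,3), (1,3), (1,7), (3,7).
By the shoelace formula its area is 8.00.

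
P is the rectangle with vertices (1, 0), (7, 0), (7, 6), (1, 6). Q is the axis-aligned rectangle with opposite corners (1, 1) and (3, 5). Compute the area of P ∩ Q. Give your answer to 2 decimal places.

|P∩Q|: x∈[1,3], y∈[1,5] → 2·4 = 8.

8.00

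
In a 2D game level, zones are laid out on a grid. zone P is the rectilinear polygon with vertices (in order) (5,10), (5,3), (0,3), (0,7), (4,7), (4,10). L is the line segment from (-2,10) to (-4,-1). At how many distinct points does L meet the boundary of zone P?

The segment lies entirely outside zone P and never meets its boundary.

0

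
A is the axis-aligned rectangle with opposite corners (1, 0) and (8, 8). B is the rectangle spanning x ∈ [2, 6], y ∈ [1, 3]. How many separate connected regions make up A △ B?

A △ B is a single connected region.

1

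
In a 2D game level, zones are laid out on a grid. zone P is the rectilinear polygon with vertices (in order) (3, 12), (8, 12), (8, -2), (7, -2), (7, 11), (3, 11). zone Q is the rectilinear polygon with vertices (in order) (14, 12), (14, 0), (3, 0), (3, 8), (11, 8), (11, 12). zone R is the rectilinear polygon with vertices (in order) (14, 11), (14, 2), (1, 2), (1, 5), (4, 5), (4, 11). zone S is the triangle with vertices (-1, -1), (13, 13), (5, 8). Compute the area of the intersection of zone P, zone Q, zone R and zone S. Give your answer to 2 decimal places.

The intersection is the polygon with vertices (8,8), (7,7), (7,8).
By the shoelace formula its area is 0.50.

0.50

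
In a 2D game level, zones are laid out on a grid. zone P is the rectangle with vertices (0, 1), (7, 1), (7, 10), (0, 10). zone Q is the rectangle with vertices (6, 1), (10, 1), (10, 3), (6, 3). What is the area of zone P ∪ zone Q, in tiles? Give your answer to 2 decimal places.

By inclusion–exclusion:
Individual areas: |zone P| = 63, |zone Q| = 8.
|zone P∩zone Q|: x∈[6,7], y∈[1,3] → 1·2 = 2.
|zone P ∪ zone Q| = 71 − 2 = 69.00.

69.00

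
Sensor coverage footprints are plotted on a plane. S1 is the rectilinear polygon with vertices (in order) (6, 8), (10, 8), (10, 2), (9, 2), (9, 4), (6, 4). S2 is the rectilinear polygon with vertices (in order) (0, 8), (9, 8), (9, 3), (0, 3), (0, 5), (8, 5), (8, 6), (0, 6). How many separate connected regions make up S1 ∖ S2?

2

S1 ∖ S2 splits into 2 disjoint pieces (area 6, area 2).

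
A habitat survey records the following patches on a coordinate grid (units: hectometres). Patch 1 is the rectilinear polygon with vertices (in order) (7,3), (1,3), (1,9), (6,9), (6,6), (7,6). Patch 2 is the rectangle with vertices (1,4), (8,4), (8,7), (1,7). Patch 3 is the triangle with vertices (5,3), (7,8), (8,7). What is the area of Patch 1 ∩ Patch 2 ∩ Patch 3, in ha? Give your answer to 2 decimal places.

The intersection is the polygon with vertices (7,6), (7,5.667), (5.75,4), (5.4,4), (6.2,6).
By the shoelace formula its area is 1.36.

1.36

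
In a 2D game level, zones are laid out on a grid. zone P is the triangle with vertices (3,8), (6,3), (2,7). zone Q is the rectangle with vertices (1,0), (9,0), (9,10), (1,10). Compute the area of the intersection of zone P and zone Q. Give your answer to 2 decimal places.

The intersection is the polygon with vertices (6,3), (2,7), (3,8).
By the shoelace formula its area is 4.00.

4.00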